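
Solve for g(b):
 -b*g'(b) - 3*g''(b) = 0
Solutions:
 g(b) = C1 + C2*erf(sqrt(6)*b/6)


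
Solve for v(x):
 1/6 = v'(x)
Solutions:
 v(x) = C1 + x/6


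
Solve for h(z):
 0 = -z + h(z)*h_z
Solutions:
 h(z) = -sqrt(C1 + z^2)
 h(z) = sqrt(C1 + z^2)


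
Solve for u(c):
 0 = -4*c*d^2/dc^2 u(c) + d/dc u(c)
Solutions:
 u(c) = C1 + C2*c^(5/4)


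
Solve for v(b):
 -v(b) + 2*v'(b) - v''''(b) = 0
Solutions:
 v(b) = C1*exp(b*(-(17 + 3*sqrt(33))^(1/3) - 2 + 2/(17 + 3*sqrt(33))^(1/3))/6)*sin(sqrt(3)*b*(2/(17 + 3*sqrt(33))^(1/3) + (17 + 3*sqrt(33))^(1/3))/6) + C2*exp(b*(-(17 + 3*sqrt(33))^(1/3) - 2 + 2/(17 + 3*sqrt(33))^(1/3))/6)*cos(sqrt(3)*b*(2/(17 + 3*sqrt(33))^(1/3) + (17 + 3*sqrt(33))^(1/3))/6) + C3*exp(b) + C4*exp(b*(-1 - 2/(17 + 3*sqrt(33))^(1/3) + (17 + 3*sqrt(33))^(1/3))/3)


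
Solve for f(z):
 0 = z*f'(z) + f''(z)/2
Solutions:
 f(z) = C1 + C2*erf(z)


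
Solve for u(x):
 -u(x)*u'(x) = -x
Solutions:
 u(x) = -sqrt(C1 + x^2)
 u(x) = sqrt(C1 + x^2)


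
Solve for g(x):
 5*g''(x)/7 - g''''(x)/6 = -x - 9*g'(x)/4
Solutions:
 g(x) = C1 + C2*exp(-14^(1/3)*x*(20*14^(1/3)/(sqrt(1638329) + 1323)^(1/3) + (sqrt(1638329) + 1323)^(1/3))/28)*sin(14^(1/3)*sqrt(3)*x*(-(sqrt(1638329) + 1323)^(1/3) + 20*14^(1/3)/(sqrt(1638329) + 1323)^(1/3))/28) + C3*exp(-14^(1/3)*x*(20*14^(1/3)/(sqrt(1638329) + 1323)^(1/3) + (sqrt(1638329) + 1323)^(1/3))/28)*cos(14^(1/3)*sqrt(3)*x*(-(sqrt(1638329) + 1323)^(1/3) + 20*14^(1/3)/(sqrt(1638329) + 1323)^(1/3))/28) + C4*exp(14^(1/3)*x*(20*14^(1/3)/(sqrt(1638329) + 1323)^(1/3) + (sqrt(1638329) + 1323)^(1/3))/14) - 2*x^2/9 + 80*x/567


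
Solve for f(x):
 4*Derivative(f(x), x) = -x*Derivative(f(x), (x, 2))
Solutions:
 f(x) = C1 + C2/x^3


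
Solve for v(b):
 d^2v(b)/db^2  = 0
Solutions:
 v(b) = C1 + C2*b


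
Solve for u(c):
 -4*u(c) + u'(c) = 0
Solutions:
 u(c) = C1*exp(4*c)


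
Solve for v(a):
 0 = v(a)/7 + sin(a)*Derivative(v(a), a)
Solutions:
 v(a) = C1*(cos(a) + 1)^(1/14)/(cos(a) - 1)^(1/14)


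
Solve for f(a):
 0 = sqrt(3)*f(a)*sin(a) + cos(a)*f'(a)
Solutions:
 f(a) = C1*cos(a)^(sqrt(3))


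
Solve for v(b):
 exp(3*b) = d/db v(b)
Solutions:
 v(b) = C1 + exp(3*b)/3


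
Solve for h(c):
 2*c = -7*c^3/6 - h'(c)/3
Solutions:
 h(c) = C1 - 7*c^4/8 - 3*c^2


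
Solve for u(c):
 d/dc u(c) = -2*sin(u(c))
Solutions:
 u(c) = -acos((-C1 - exp(4*c))/(C1 - exp(4*c))) + 2*pi
 u(c) = acos((-C1 - exp(4*c))/(C1 - exp(4*c)))


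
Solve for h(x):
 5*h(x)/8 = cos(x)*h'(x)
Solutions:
 h(x) = C1*(sin(x) + 1)^(5/16)/(sin(x) - 1)^(5/16)


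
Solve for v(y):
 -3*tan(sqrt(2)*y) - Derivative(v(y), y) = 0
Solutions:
 v(y) = C1 + 3*sqrt(2)*log(cos(sqrt(2)*y))/2


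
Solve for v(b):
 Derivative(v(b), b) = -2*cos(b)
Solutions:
 v(b) = C1 - 2*sin(b)


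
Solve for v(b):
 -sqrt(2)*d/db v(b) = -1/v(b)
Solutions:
 v(b) = -sqrt(C1 + sqrt(2)*b)
 v(b) = sqrt(C1 + sqrt(2)*b)


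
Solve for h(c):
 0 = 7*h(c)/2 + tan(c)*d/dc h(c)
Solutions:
 h(c) = C1/sin(c)^(7/2)


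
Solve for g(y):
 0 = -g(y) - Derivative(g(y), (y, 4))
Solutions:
 g(y) = (C1*sin(sqrt(2)*y/2) + C2*cos(sqrt(2)*y/2))*exp(-sqrt(2)*y/2) + (C3*sin(sqrt(2)*y/2) + C4*cos(sqrt(2)*y/2))*exp(sqrt(2)*y/2)


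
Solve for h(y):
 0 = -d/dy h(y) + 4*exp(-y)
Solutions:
 h(y) = C1 - 4*exp(-y)


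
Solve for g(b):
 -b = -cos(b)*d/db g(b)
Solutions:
 g(b) = C1 + Integral(b/cos(b), b)


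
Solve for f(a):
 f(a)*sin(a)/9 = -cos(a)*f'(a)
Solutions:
 f(a) = C1*cos(a)^(1/9)


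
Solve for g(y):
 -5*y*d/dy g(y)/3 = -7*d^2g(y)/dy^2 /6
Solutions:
 g(y) = C1 + C2*erfi(sqrt(35)*y/7)


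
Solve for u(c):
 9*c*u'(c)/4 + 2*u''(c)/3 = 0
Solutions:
 u(c) = C1 + C2*erf(3*sqrt(3)*c/4)


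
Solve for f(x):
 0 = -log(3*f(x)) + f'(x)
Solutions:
 -Integral(1/(log(_y) + log(3)), (_y, f(x))) = C1 - x


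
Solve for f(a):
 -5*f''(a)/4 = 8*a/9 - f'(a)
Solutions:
 f(a) = C1 + C2*exp(4*a/5) + 4*a^2/9 + 10*a/9


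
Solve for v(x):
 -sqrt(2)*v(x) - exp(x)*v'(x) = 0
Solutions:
 v(x) = C1*exp(sqrt(2)*exp(-x))


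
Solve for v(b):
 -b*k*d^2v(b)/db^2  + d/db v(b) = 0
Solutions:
 v(b) = C1 + b^(((re(k) + 1)*re(k) + im(k)^2)/(re(k)^2 + im(k)^2))*(C2*sin(log(b)*Abs(im(k))/(re(k)^2 + im(k)^2)) + C3*cos(log(b)*im(k)/(re(k)^2 + im(k)^2)))


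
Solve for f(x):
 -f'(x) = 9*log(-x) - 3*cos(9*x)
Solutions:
 f(x) = C1 - 9*x*log(-x) + 9*x + sin(9*x)/3


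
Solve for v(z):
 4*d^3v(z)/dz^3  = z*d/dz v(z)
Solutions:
 v(z) = C1 + Integral(C2*airyai(2^(1/3)*z/2) + C3*airybi(2^(1/3)*z/2), z)


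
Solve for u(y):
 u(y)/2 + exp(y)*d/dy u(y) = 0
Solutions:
 u(y) = C1*exp(exp(-y)/2)


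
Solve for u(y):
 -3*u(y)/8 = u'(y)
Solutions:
 u(y) = C1*exp(-3*y/8)


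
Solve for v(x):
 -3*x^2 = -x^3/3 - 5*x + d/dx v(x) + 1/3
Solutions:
 v(x) = C1 + x^4/12 - x^3 + 5*x^2/2 - x/3


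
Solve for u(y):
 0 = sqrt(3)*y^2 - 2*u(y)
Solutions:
 u(y) = sqrt(3)*y^2/2


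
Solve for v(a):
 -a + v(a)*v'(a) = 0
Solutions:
 v(a) = -sqrt(C1 + a^2)
 v(a) = sqrt(C1 + a^2)


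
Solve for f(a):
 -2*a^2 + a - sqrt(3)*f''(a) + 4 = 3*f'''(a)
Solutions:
 f(a) = C1 + C2*a + C3*exp(-sqrt(3)*a/3) - sqrt(3)*a^4/18 + a^3*(sqrt(3) + 12)/18 + a^2*(-8*sqrt(3) - 3)/6


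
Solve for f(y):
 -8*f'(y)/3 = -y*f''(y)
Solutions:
 f(y) = C1 + C2*y^(11/3)


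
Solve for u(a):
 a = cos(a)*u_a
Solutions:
 u(a) = C1 + Integral(a/cos(a), a)


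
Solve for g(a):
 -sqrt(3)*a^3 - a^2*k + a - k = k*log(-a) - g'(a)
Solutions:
 g(a) = C1 + sqrt(3)*a^4/4 + a^3*k/3 - a^2/2 + a*k*log(-a)


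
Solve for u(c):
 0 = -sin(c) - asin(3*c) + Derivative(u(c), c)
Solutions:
 u(c) = C1 + c*asin(3*c) + sqrt(1 - 9*c^2)/3 - cos(c)


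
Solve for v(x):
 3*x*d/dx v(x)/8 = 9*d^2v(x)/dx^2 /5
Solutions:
 v(x) = C1 + C2*erfi(sqrt(15)*x/12)


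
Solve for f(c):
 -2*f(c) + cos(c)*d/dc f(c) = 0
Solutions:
 f(c) = C1*(sin(c) + 1)/(sin(c) - 1)


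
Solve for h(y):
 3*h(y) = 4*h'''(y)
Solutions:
 h(y) = C3*exp(6^(1/3)*y/2) + (C1*sin(2^(1/3)*3^(5/6)*y/4) + C2*cos(2^(1/3)*3^(5/6)*y/4))*exp(-6^(1/3)*y/4)


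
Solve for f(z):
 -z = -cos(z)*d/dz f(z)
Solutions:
 f(z) = C1 + Integral(z/cos(z), z)


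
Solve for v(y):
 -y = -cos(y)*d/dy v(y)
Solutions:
 v(y) = C1 + Integral(y/cos(y), y)


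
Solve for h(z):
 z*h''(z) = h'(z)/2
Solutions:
 h(z) = C1 + C2*z^(3/2)


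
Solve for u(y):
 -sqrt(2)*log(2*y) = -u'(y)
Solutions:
 u(y) = C1 + sqrt(2)*y*log(y) - sqrt(2)*y + sqrt(2)*y*log(2)


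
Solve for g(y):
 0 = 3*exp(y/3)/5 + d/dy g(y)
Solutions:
 g(y) = C1 - 9*exp(y/3)/5


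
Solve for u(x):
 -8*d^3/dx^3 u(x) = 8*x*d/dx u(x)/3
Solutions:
 u(x) = C1 + Integral(C2*airyai(-3^(2/3)*x/3) + C3*airybi(-3^(2/3)*x/3), x)


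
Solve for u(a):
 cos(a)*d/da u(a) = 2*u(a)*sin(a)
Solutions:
 u(a) = C1/cos(a)^2


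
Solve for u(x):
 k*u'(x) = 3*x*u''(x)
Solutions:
 u(x) = C1 + x^(re(k)/3 + 1)*(C2*sin(log(x)*Abs(im(k))/3) + C3*cos(log(x)*im(k)/3))


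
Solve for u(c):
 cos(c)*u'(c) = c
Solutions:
 u(c) = C1 + Integral(c/cos(c), c)


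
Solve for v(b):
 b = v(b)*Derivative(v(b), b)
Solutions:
 v(b) = -sqrt(C1 + b^2)
 v(b) = sqrt(C1 + b^2)


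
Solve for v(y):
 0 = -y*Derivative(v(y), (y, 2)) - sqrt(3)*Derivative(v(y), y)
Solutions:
 v(y) = C1 + C2*y^(1 - sqrt(3))


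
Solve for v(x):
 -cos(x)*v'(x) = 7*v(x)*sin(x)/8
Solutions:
 v(x) = C1*cos(x)^(7/8)


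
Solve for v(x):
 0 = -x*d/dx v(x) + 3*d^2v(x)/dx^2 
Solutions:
 v(x) = C1 + C2*erfi(sqrt(6)*x/6)


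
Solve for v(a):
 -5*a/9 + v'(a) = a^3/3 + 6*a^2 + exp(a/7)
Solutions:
 v(a) = C1 + a^4/12 + 2*a^3 + 5*a^2/18 + 7*exp(a/7)


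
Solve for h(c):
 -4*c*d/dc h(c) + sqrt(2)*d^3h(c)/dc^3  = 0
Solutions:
 h(c) = C1 + Integral(C2*airyai(sqrt(2)*c) + C3*airybi(sqrt(2)*c), c)


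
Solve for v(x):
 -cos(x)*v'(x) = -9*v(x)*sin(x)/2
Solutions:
 v(x) = C1/cos(x)^(9/2)


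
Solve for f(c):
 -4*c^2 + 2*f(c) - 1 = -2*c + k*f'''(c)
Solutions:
 f(c) = C1*exp(2^(1/3)*c*(1/k)^(1/3)) + C2*exp(2^(1/3)*c*(-1 + sqrt(3)*I)*(1/k)^(1/3)/2) + C3*exp(-2^(1/3)*c*(1 + sqrt(3)*I)*(1/k)^(1/3)/2) + 2*c^2 - c + 1/2


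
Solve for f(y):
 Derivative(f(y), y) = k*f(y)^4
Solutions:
 f(y) = (-1/(C1 + 3*k*y))^(1/3)
 f(y) = (-1/(C1 + k*y))^(1/3)*(-3^(2/3) - 3*3^(1/6)*I)/6
 f(y) = (-1/(C1 + k*y))^(1/3)*(-3^(2/3) + 3*3^(1/6)*I)/6


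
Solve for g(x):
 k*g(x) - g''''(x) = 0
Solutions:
 g(x) = C1*exp(-k^(1/4)*x) + C2*exp(k^(1/4)*x) + C3*exp(-I*k^(1/4)*x) + C4*exp(I*k^(1/4)*x)


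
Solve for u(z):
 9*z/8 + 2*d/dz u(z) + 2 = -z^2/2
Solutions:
 u(z) = C1 - z^3/12 - 9*z^2/32 - z


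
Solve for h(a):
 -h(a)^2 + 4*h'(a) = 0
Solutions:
 h(a) = -4/(C1 + a)


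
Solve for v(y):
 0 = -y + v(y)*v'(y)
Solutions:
 v(y) = -sqrt(C1 + y^2)
 v(y) = sqrt(C1 + y^2)


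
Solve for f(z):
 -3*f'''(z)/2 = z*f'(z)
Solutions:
 f(z) = C1 + Integral(C2*airyai(-2^(1/3)*3^(2/3)*z/3) + C3*airybi(-2^(1/3)*3^(2/3)*z/3), z)


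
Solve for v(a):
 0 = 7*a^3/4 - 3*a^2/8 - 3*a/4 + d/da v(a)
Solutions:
 v(a) = C1 - 7*a^4/16 + a^3/8 + 3*a^2/8


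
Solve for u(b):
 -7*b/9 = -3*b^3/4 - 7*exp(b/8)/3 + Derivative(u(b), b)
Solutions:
 u(b) = C1 + 3*b^4/16 - 7*b^2/18 + 56*exp(b/8)/3


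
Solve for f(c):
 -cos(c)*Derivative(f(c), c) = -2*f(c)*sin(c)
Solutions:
 f(c) = C1/cos(c)^2


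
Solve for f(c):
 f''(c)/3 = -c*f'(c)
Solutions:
 f(c) = C1 + C2*erf(sqrt(6)*c/2)


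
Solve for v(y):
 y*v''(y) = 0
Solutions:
 v(y) = C1 + C2*y


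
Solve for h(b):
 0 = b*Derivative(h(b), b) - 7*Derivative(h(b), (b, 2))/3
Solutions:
 h(b) = C1 + C2*erfi(sqrt(42)*b/14)


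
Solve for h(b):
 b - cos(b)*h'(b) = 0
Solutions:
 h(b) = C1 + Integral(b/cos(b), b)


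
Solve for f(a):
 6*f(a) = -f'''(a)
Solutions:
 f(a) = C3*exp(-6^(1/3)*a) + (C1*sin(2^(1/3)*3^(5/6)*a/2) + C2*cos(2^(1/3)*3^(5/6)*a/2))*exp(6^(1/3)*a/2)


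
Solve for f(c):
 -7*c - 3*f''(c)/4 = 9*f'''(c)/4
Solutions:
 f(c) = C1 + C2*c + C3*exp(-c/3) - 14*c^3/9 + 14*c^2


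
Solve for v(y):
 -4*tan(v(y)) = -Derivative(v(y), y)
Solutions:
 v(y) = pi - asin(C1*exp(4*y))
 v(y) = asin(C1*exp(4*y))


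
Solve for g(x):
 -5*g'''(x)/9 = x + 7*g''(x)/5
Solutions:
 g(x) = C1 + C2*x + C3*exp(-63*x/25) - 5*x^3/42 + 125*x^2/882


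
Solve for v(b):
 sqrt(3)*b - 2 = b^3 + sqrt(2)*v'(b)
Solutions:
 v(b) = C1 - sqrt(2)*b^4/8 + sqrt(6)*b^2/4 - sqrt(2)*b


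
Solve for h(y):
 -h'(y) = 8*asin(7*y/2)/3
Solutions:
 h(y) = C1 - 8*y*asin(7*y/2)/3 - 8*sqrt(4 - 49*y^2)/21


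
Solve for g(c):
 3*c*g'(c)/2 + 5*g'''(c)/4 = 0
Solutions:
 g(c) = C1 + Integral(C2*airyai(-5^(2/3)*6^(1/3)*c/5) + C3*airybi(-5^(2/3)*6^(1/3)*c/5), c)


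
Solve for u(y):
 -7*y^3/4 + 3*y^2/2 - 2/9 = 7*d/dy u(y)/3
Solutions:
 u(y) = C1 - 3*y^4/16 + 3*y^3/14 - 2*y/21


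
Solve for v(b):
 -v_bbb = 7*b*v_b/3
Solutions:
 v(b) = C1 + Integral(C2*airyai(-3^(2/3)*7^(1/3)*b/3) + C3*airybi(-3^(2/3)*7^(1/3)*b/3), b)


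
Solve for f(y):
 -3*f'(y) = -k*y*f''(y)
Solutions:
 f(y) = C1 + y^(((re(k) + 3)*re(k) + im(k)^2)/(re(k)^2 + im(k)^2))*(C2*sin(3*log(y)*Abs(im(k))/(re(k)^2 + im(k)^2)) + C3*cos(3*log(y)*im(k)/(re(k)^2 + im(k)^2)))


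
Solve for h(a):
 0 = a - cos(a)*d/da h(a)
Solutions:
 h(a) = C1 + Integral(a/cos(a), a)


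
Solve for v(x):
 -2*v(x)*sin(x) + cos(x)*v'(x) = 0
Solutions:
 v(x) = C1/cos(x)^2


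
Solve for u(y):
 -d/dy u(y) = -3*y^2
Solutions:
 u(y) = C1 + y^3


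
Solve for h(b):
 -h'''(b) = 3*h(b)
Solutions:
 h(b) = C3*exp(-3^(1/3)*b) + (C1*sin(3^(5/6)*b/2) + C2*cos(3^(5/6)*b/2))*exp(3^(1/3)*b/2)


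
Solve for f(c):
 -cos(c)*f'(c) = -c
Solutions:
 f(c) = C1 + Integral(c/cos(c), c)


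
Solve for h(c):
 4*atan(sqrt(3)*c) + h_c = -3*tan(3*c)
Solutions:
 h(c) = C1 - 4*c*atan(sqrt(3)*c) + 2*sqrt(3)*log(3*c^2 + 1)/3 + log(cos(3*c))


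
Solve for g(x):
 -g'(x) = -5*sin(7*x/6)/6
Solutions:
 g(x) = C1 - 5*cos(7*x/6)/7


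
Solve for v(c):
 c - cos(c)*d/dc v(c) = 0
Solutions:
 v(c) = C1 + Integral(c/cos(c), c)


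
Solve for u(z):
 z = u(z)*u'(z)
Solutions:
 u(z) = -sqrt(C1 + z^2)
 u(z) = sqrt(C1 + z^2)


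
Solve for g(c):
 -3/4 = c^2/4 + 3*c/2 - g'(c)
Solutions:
 g(c) = C1 + c^3/12 + 3*c^2/4 + 3*c/4


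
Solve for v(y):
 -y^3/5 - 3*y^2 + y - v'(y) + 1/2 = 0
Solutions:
 v(y) = C1 - y^4/20 - y^3 + y^2/2 + y/2


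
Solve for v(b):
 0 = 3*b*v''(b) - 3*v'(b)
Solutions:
 v(b) = C1 + C2*b^2


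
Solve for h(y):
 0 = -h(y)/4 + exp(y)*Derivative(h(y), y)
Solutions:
 h(y) = C1*exp(-exp(-y)/4)


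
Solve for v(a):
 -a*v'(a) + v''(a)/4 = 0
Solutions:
 v(a) = C1 + C2*erfi(sqrt(2)*a)


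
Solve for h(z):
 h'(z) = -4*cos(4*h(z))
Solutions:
 h(z) = -asin((C1 + exp(32*z))/(C1 - exp(32*z)))/4 + pi/4
 h(z) = asin((C1 + exp(32*z))/(C1 - exp(32*z)))/4


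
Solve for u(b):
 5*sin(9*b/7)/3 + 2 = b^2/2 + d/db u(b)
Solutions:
 u(b) = C1 - b^3/6 + 2*b - 35*cos(9*b/7)/27


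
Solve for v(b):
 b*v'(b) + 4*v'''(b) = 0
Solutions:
 v(b) = C1 + Integral(C2*airyai(-2^(1/3)*b/2) + C3*airybi(-2^(1/3)*b/2), b)


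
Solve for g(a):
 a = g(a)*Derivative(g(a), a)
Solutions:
 g(a) = -sqrt(C1 + a^2)
 g(a) = sqrt(C1 + a^2)


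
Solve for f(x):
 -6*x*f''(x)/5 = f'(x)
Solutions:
 f(x) = C1 + C2*x^(1/6)


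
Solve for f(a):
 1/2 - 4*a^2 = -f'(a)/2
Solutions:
 f(a) = C1 + 8*a^3/3 - a


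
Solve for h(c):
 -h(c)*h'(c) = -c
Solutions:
 h(c) = -sqrt(C1 + c^2)
 h(c) = sqrt(C1 + c^2)


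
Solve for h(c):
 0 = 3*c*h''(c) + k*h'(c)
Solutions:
 h(c) = C1 + c^(1 - re(k)/3)*(C2*sin(log(c)*Abs(im(k))/3) + C3*cos(log(c)*im(k)/3))


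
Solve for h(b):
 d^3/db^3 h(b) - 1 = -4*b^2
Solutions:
 h(b) = C1 + C2*b + C3*b^2 - b^5/15 + b^3/6


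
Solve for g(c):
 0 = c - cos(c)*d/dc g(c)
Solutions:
 g(c) = C1 + Integral(c/cos(c), c)


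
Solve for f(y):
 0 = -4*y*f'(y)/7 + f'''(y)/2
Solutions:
 f(y) = C1 + Integral(C2*airyai(2*7^(2/3)*y/7) + C3*airybi(2*7^(2/3)*y/7), y)


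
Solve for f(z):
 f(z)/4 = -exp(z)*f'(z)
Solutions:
 f(z) = C1*exp(exp(-z)/4)


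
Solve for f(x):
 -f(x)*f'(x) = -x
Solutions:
 f(x) = -sqrt(C1 + x^2)
 f(x) = sqrt(C1 + x^2)


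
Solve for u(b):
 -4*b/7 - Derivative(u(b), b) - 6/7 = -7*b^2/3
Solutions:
 u(b) = C1 + 7*b^3/9 - 2*b^2/7 - 6*b/7


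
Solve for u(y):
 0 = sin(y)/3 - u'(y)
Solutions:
 u(y) = C1 - cos(y)/3


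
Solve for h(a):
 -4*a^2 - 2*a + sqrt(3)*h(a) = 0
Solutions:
 h(a) = 2*sqrt(3)*a*(2*a + 1)/3


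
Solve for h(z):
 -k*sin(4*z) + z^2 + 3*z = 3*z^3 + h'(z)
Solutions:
 h(z) = C1 + k*cos(4*z)/4 - 3*z^4/4 + z^3/3 + 3*z^2/2


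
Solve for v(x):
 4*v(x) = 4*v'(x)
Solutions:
 v(x) = C1*exp(x)


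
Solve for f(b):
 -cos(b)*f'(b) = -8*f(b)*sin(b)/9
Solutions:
 f(b) = C1/cos(b)^(8/9)


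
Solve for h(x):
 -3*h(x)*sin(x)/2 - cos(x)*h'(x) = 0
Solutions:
 h(x) = C1*cos(x)^(3/2)


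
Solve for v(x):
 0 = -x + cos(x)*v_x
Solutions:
 v(x) = C1 + Integral(x/cos(x), x)


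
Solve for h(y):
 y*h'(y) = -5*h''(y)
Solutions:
 h(y) = C1 + C2*erf(sqrt(10)*y/10)


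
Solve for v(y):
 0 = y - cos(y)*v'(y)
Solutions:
 v(y) = C1 + Integral(y/cos(y), y)


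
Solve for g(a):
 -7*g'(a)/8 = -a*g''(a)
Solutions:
 g(a) = C1 + C2*a^(15/8)


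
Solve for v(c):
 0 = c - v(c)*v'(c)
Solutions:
 v(c) = -sqrt(C1 + c^2)
 v(c) = sqrt(C1 + c^2)


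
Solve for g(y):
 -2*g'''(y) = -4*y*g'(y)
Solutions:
 g(y) = C1 + Integral(C2*airyai(2^(1/3)*y) + C3*airybi(2^(1/3)*y), y)


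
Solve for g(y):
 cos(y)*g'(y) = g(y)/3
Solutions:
 g(y) = C1*(sin(y) + 1)^(1/6)/(sin(y) - 1)^(1/6)


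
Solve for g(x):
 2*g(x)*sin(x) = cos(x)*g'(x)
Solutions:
 g(x) = C1/cos(x)^2


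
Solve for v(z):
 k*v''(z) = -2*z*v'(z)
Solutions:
 v(z) = C1 + C2*sqrt(k)*erf(z*sqrt(1/k))


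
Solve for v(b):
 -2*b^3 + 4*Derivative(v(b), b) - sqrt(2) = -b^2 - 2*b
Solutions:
 v(b) = C1 + b^4/8 - b^3/12 - b^2/4 + sqrt(2)*b/4


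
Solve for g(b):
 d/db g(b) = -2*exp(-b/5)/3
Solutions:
 g(b) = C1 + 10*exp(-b/5)/3


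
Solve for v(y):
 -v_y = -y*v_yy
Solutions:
 v(y) = C1 + C2*y^2


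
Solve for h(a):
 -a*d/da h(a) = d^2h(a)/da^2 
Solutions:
 h(a) = C1 + C2*erf(sqrt(2)*a/2)


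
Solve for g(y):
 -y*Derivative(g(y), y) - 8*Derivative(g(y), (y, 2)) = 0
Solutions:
 g(y) = C1 + C2*erf(y/4)


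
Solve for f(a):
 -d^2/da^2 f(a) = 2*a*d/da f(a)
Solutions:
 f(a) = C1 + C2*erf(a)


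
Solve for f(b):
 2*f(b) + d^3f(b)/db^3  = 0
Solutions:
 f(b) = C3*exp(-2^(1/3)*b) + (C1*sin(2^(1/3)*sqrt(3)*b/2) + C2*cos(2^(1/3)*sqrt(3)*b/2))*exp(2^(1/3)*b/2)


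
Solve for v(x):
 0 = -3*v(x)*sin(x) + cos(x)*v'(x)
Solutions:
 v(x) = C1/cos(x)^3


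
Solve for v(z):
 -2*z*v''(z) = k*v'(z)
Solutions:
 v(z) = C1 + z^(1 - re(k)/2)*(C2*sin(log(z)*Abs(im(k))/2) + C3*cos(log(z)*im(k)/2))


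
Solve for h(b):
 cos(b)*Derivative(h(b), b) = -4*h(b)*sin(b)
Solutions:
 h(b) = C1*cos(b)^4


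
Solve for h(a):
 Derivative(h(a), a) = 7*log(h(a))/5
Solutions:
 li(h(a)) = C1 + 7*a/5


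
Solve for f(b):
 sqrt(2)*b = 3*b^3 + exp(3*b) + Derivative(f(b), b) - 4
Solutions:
 f(b) = C1 - 3*b^4/4 + sqrt(2)*b^2/2 + 4*b - exp(3*b)/3


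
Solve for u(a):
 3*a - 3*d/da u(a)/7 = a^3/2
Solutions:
 u(a) = C1 - 7*a^4/24 + 7*a^2/2


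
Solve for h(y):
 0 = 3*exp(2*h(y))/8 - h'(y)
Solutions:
 h(y) = log(-1/(C1 + 3*y))/2 + log(2)
 h(y) = log(-sqrt(-1/(C1 + 3*y))) + log(2)


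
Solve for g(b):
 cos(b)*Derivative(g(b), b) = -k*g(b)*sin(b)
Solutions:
 g(b) = C1*exp(k*log(cos(b)))


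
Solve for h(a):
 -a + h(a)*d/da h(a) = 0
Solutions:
 h(a) = -sqrt(C1 + a^2)
 h(a) = sqrt(C1 + a^2)


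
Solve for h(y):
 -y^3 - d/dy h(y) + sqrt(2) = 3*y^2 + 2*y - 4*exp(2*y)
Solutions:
 h(y) = C1 - y^4/4 - y^3 - y^2 + sqrt(2)*y + 2*exp(2*y)


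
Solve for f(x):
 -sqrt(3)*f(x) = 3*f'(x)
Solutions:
 f(x) = C1*exp(-sqrt(3)*x/3)


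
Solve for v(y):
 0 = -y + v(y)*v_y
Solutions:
 v(y) = -sqrt(C1 + y^2)
 v(y) = sqrt(C1 + y^2)


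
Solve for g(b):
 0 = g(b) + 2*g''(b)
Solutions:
 g(b) = C1*sin(sqrt(2)*b/2) + C2*cos(sqrt(2)*b/2)


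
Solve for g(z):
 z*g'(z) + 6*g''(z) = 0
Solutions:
 g(z) = C1 + C2*erf(sqrt(3)*z/6)


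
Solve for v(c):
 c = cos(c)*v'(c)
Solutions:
 v(c) = C1 + Integral(c/cos(c), c)


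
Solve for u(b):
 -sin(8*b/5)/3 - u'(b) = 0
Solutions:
 u(b) = C1 + 5*cos(8*b/5)/24


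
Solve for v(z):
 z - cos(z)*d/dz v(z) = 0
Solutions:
 v(z) = C1 + Integral(z/cos(z), z)


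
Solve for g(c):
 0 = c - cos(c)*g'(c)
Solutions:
 g(c) = C1 + Integral(c/cos(c), c)


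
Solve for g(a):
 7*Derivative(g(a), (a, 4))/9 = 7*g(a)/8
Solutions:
 g(a) = C1*exp(-2^(1/4)*sqrt(3)*a/2) + C2*exp(2^(1/4)*sqrt(3)*a/2) + C3*sin(2^(1/4)*sqrt(3)*a/2) + C4*cos(2^(1/4)*sqrt(3)*a/2)


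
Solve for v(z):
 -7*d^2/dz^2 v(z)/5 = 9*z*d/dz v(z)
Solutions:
 v(z) = C1 + C2*erf(3*sqrt(70)*z/14)


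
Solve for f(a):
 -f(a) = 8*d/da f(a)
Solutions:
 f(a) = C1*exp(-a/8)


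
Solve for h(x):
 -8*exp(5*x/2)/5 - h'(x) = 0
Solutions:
 h(x) = C1 - 16*exp(5*x/2)/25


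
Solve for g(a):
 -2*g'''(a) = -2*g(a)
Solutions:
 g(a) = C3*exp(a) + (C1*sin(sqrt(3)*a/2) + C2*cos(sqrt(3)*a/2))*exp(-a/2)


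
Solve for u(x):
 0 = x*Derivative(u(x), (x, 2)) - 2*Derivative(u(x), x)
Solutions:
 u(x) = C1 + C2*x^3


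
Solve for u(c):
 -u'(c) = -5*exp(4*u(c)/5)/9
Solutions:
 u(c) = 5*log(-(-1/(C1 + 20*c))^(1/4)) + 5*log(5)/4 + 5*log(3)/2
 u(c) = 5*log(-1/(C1 + 20*c))/4 + 5*log(5)/4 + 5*log(3)/2
 u(c) = 5*log(-I*(-1/(C1 + 20*c))^(1/4)) + 5*log(5)/4 + 5*log(3)/2
 u(c) = 5*log(I*(-1/(C1 + 20*c))^(1/4)) + 5*log(5)/4 + 5*log(3)/2


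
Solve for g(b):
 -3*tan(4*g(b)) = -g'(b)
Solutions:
 g(b) = -asin(C1*exp(12*b))/4 + pi/4
 g(b) = asin(C1*exp(12*b))/4


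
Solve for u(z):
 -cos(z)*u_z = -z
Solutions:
 u(z) = C1 + Integral(z/cos(z), z)


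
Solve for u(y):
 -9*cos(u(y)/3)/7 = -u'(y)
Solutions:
 -9*y/7 - 3*log(sin(u(y)/3) - 1)/2 + 3*log(sin(u(y)/3) + 1)/2 = C1


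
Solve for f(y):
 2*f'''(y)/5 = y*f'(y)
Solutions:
 f(y) = C1 + Integral(C2*airyai(2^(2/3)*5^(1/3)*y/2) + C3*airybi(2^(2/3)*5^(1/3)*y/2), y)


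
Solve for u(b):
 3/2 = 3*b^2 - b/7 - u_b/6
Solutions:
 u(b) = C1 + 6*b^3 - 3*b^2/7 - 9*b


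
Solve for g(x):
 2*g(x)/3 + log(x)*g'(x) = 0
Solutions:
 g(x) = C1*exp(-2*li(x)/3)


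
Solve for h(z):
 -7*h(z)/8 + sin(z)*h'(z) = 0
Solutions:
 h(z) = C1*(cos(z) - 1)^(7/16)/(cos(z) + 1)^(7/16)


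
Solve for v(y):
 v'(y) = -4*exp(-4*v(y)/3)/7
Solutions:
 v(y) = 3*log(-I*(C1 - 16*y/21)^(1/4))
 v(y) = 3*log(I*(C1 - 16*y/21)^(1/4))
 v(y) = 3*log(-(C1 - 16*y/21)^(1/4))
 v(y) = 3*log(C1 - 16*y/21)/4


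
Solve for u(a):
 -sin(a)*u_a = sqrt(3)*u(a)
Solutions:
 u(a) = C1*(cos(a) + 1)^(sqrt(3)/2)/(cos(a) - 1)^(sqrt(3)/2)


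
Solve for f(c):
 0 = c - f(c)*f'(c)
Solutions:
 f(c) = -sqrt(C1 + c^2)
 f(c) = sqrt(C1 + c^2)


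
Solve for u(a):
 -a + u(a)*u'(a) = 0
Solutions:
 u(a) = -sqrt(C1 + a^2)
 u(a) = sqrt(C1 + a^2)


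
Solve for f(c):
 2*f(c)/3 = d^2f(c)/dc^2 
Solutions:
 f(c) = C1*exp(-sqrt(6)*c/3) + C2*exp(sqrt(6)*c/3)


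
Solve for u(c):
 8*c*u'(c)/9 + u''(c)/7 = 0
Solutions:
 u(c) = C1 + C2*erf(2*sqrt(7)*c/3)


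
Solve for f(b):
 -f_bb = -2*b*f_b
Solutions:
 f(b) = C1 + C2*erfi(b)


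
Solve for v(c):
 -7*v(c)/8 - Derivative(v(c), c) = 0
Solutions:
 v(c) = C1*exp(-7*c/8)


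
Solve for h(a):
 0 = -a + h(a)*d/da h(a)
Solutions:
 h(a) = -sqrt(C1 + a^2)
 h(a) = sqrt(C1 + a^2)


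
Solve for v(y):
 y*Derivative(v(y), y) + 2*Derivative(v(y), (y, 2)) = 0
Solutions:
 v(y) = C1 + C2*erf(y/2)


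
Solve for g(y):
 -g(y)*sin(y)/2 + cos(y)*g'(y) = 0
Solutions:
 g(y) = C1/sqrt(cos(y))


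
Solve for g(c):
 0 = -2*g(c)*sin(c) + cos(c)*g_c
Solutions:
 g(c) = C1/cos(c)^2


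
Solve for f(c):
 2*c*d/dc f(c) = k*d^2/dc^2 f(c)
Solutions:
 f(c) = C1 + C2*erf(c*sqrt(-1/k))/sqrt(-1/k)


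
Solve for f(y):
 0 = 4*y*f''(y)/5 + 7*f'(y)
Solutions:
 f(y) = C1 + C2/y^(31/4)


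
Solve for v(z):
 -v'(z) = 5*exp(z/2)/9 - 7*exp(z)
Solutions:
 v(z) = C1 - 10*exp(z/2)/9 + 7*exp(z)


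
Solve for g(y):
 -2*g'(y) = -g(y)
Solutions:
 g(y) = C1*exp(y/2)


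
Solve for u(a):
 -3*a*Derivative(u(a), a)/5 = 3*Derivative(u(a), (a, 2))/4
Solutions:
 u(a) = C1 + C2*erf(sqrt(10)*a/5)


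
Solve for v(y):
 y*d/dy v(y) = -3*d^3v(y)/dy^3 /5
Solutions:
 v(y) = C1 + Integral(C2*airyai(-3^(2/3)*5^(1/3)*y/3) + C3*airybi(-3^(2/3)*5^(1/3)*y/3), y)


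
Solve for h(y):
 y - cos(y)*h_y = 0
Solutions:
 h(y) = C1 + Integral(y/cos(y), y)


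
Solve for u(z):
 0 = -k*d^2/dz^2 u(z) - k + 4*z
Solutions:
 u(z) = C1 + C2*z - z^2/2 + 2*z^3/(3*k)


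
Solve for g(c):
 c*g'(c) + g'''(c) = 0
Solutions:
 g(c) = C1 + Integral(C2*airyai(-c) + C3*airybi(-c), c)


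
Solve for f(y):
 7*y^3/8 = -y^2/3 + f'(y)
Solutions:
 f(y) = C1 + 7*y^4/32 + y^3/9


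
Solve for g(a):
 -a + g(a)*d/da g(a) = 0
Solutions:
 g(a) = -sqrt(C1 + a^2)
 g(a) = sqrt(C1 + a^2)


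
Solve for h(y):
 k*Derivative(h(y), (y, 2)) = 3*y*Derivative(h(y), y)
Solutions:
 h(y) = C1 + C2*erf(sqrt(6)*y*sqrt(-1/k)/2)/sqrt(-1/k)


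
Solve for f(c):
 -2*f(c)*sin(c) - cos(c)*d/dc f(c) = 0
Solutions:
 f(c) = C1*cos(c)^2


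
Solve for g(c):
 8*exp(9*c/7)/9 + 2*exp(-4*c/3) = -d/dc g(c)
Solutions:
 g(c) = C1 - 56*exp(9*c/7)/81 + 3*exp(-4*c/3)/2


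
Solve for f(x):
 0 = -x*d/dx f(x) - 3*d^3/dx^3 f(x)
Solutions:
 f(x) = C1 + Integral(C2*airyai(-3^(2/3)*x/3) + C3*airybi(-3^(2/3)*x/3), x)


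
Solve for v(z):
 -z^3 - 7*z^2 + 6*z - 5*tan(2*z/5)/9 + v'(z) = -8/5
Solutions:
 v(z) = C1 + z^4/4 + 7*z^3/3 - 3*z^2 - 8*z/5 - 25*log(cos(2*z/5))/18


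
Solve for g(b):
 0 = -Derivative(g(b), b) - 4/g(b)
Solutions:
 g(b) = -sqrt(C1 - 8*b)
 g(b) = sqrt(C1 - 8*b)


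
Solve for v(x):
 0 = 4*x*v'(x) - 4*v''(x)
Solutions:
 v(x) = C1 + C2*erfi(sqrt(2)*x/2)


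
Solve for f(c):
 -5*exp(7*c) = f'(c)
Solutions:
 f(c) = C1 - 5*exp(7*c)/7


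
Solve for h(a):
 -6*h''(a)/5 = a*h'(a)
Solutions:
 h(a) = C1 + C2*erf(sqrt(15)*a/6)


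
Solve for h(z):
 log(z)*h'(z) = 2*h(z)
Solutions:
 h(z) = C1*exp(2*li(z))


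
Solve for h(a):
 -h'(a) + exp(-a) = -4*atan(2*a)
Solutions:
 h(a) = C1 + 4*a*atan(2*a) - log(4*a^2 + 1) - exp(-a)


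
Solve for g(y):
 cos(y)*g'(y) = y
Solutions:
 g(y) = C1 + Integral(y/cos(y), y)


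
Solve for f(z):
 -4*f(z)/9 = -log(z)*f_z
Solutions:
 f(z) = C1*exp(4*li(z)/9)


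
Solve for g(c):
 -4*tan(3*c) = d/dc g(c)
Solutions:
 g(c) = C1 + 4*log(cos(3*c))/3


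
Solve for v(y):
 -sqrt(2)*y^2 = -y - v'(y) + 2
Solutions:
 v(y) = C1 + sqrt(2)*y^3/3 - y^2/2 + 2*y


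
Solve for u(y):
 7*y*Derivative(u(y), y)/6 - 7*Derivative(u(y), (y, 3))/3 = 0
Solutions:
 u(y) = C1 + Integral(C2*airyai(2^(2/3)*y/2) + C3*airybi(2^(2/3)*y/2), y)


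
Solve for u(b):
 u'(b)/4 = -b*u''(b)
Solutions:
 u(b) = C1 + C2*b^(3/4)


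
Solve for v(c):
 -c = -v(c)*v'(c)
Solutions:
 v(c) = -sqrt(C1 + c^2)
 v(c) = sqrt(C1 + c^2)


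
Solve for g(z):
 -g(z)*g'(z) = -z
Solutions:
 g(z) = -sqrt(C1 + z^2)
 g(z) = sqrt(C1 + z^2)


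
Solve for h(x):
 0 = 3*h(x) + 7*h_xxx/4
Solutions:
 h(x) = C3*exp(x*(-12^(1/3)*7^(2/3) + 3*14^(2/3)*3^(1/3))/28)*sin(14^(2/3)*3^(5/6)*x/14) + C4*exp(x*(-12^(1/3)*7^(2/3) + 3*14^(2/3)*3^(1/3))/28)*cos(14^(2/3)*3^(5/6)*x/14) + C5*exp(-x*(12^(1/3)*7^(2/3) + 3*14^(2/3)*3^(1/3))/28) + (C1*sin(14^(2/3)*3^(5/6)*x/14) + C2*cos(14^(2/3)*3^(5/6)*x/14))*exp(12^(1/3)*7^(2/3)*x/14)


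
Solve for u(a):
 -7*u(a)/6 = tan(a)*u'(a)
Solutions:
 u(a) = C1/sin(a)^(7/6)


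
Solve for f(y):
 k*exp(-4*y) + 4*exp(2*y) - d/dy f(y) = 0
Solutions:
 f(y) = C1 - k*exp(-4*y)/4 + 2*exp(2*y)


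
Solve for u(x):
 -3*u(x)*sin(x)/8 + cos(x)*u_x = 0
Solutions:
 u(x) = C1/cos(x)^(3/8)


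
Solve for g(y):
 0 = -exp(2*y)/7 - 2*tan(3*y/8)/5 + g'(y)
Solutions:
 g(y) = C1 + exp(2*y)/14 - 16*log(cos(3*y/8))/15


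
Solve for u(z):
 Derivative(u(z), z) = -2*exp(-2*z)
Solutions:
 u(z) = C1 + exp(-2*z)


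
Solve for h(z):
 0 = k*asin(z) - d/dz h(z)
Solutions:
 h(z) = C1 + k*(z*asin(z) + sqrt(1 - z^2))


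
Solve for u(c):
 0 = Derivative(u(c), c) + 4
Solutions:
 u(c) = C1 - 4*c


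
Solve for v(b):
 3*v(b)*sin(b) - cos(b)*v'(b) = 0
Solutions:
 v(b) = C1/cos(b)^3


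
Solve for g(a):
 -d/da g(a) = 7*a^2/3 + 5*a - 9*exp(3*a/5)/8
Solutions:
 g(a) = C1 - 7*a^3/9 - 5*a^2/2 + 15*exp(3*a/5)/8


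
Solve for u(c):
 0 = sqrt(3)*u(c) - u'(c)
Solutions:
 u(c) = C1*exp(sqrt(3)*c)


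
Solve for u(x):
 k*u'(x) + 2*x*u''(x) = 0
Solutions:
 u(x) = C1 + x^(1 - re(k)/2)*(C2*sin(log(x)*Abs(im(k))/2) + C3*cos(log(x)*im(k)/2))


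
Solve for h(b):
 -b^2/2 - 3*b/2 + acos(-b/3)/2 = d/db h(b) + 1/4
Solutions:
 h(b) = C1 - b^3/6 - 3*b^2/4 + b*acos(-b/3)/2 - b/4 + sqrt(9 - b^2)/2


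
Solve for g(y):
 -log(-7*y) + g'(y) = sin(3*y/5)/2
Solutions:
 g(y) = C1 + y*log(-y) - y + y*log(7) - 5*cos(3*y/5)/6


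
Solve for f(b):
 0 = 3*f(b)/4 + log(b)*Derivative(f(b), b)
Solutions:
 f(b) = C1*exp(-3*li(b)/4)


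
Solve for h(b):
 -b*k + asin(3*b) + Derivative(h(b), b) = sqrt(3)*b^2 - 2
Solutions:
 h(b) = C1 + sqrt(3)*b^3/3 + b^2*k/2 - b*asin(3*b) - 2*b - sqrt(1 - 9*b^2)/3


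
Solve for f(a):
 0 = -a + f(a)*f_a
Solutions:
 f(a) = -sqrt(C1 + a^2)
 f(a) = sqrt(C1 + a^2)


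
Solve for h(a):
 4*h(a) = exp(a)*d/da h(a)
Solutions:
 h(a) = C1*exp(-4*exp(-a))


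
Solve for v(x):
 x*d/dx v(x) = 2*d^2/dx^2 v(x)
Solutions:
 v(x) = C1 + C2*erfi(x/2)


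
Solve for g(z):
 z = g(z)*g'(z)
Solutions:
 g(z) = -sqrt(C1 + z^2)
 g(z) = sqrt(C1 + z^2)


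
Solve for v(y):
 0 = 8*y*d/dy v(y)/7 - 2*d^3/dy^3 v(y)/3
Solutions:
 v(y) = C1 + Integral(C2*airyai(12^(1/3)*7^(2/3)*y/7) + C3*airybi(12^(1/3)*7^(2/3)*y/7), y)


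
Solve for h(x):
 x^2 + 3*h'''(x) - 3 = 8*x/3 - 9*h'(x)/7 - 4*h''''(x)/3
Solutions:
 h(x) = C1 + C2*exp(3*x*(-14 + 7*7^(1/3)/(4*sqrt(11) + 15)^(1/3) + 7^(2/3)*(4*sqrt(11) + 15)^(1/3))/56)*sin(3*sqrt(3)*7^(1/3)*x*(-7^(1/3)*(4*sqrt(11) + 15)^(1/3) + 7/(4*sqrt(11) + 15)^(1/3))/56) + C3*exp(3*x*(-14 + 7*7^(1/3)/(4*sqrt(11) + 15)^(1/3) + 7^(2/3)*(4*sqrt(11) + 15)^(1/3))/56)*cos(3*sqrt(3)*7^(1/3)*x*(-7^(1/3)*(4*sqrt(11) + 15)^(1/3) + 7/(4*sqrt(11) + 15)^(1/3))/56) + C4*exp(-3*x*(7*7^(1/3)/(4*sqrt(11) + 15)^(1/3) + 7 + 7^(2/3)*(4*sqrt(11) + 15)^(1/3))/28) - 7*x^3/27 + 28*x^2/27 + 161*x/27


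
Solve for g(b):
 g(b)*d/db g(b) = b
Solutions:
 g(b) = -sqrt(C1 + b^2)
 g(b) = sqrt(C1 + b^2)


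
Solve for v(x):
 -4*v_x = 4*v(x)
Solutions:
 v(x) = C1*exp(-x)


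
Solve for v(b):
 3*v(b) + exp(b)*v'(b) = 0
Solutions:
 v(b) = C1*exp(3*exp(-b))


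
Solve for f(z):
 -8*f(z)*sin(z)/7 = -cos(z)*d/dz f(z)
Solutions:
 f(z) = C1/cos(z)^(8/7)


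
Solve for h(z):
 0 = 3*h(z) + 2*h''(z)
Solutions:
 h(z) = C1*sin(sqrt(6)*z/2) + C2*cos(sqrt(6)*z/2)


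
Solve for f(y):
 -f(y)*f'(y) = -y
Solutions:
 f(y) = -sqrt(C1 + y^2)
 f(y) = sqrt(C1 + y^2)


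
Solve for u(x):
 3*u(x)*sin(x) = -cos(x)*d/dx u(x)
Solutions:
 u(x) = C1*cos(x)^3


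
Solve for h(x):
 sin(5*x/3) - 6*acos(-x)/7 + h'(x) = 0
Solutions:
 h(x) = C1 + 6*x*acos(-x)/7 + 6*sqrt(1 - x^2)/7 + 3*cos(5*x/3)/5


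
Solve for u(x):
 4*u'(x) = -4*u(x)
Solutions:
 u(x) = C1*exp(-x)


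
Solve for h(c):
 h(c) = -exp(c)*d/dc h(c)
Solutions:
 h(c) = C1*exp(exp(-c))


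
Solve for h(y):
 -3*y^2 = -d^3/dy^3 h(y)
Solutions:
 h(y) = C1 + C2*y + C3*y^2 + y^5/20


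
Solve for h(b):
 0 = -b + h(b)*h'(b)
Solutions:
 h(b) = -sqrt(C1 + b^2)
 h(b) = sqrt(C1 + b^2)


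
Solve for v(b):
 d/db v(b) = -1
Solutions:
 v(b) = C1 - b


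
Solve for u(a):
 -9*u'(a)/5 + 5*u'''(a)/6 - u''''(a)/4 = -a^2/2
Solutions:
 u(a) = C1 + C2*exp(a*(250*2^(2/3)*5^(1/3)/(81*sqrt(1561) + 4061)^(1/3) + 2^(1/3)*5^(2/3)*(81*sqrt(1561) + 4061)^(1/3) + 100)/90)*sin(10^(1/3)*sqrt(3)*a*(-5^(1/3)*(81*sqrt(1561) + 4061)^(1/3) + 250*2^(1/3)/(81*sqrt(1561) + 4061)^(1/3))/90) + C3*exp(a*(250*2^(2/3)*5^(1/3)/(81*sqrt(1561) + 4061)^(1/3) + 2^(1/3)*5^(2/3)*(81*sqrt(1561) + 4061)^(1/3) + 100)/90)*cos(10^(1/3)*sqrt(3)*a*(-5^(1/3)*(81*sqrt(1561) + 4061)^(1/3) + 250*2^(1/3)/(81*sqrt(1561) + 4061)^(1/3))/90) + C4*exp(a*(-2^(1/3)*5^(2/3)*(81*sqrt(1561) + 4061)^(1/3) - 250*2^(2/3)*5^(1/3)/(81*sqrt(1561) + 4061)^(1/3) + 50)/45) + 5*a^3/54 + 125*a/486


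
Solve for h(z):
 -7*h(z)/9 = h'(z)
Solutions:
 h(z) = C1*exp(-7*z/9)


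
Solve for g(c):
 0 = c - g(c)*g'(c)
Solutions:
 g(c) = -sqrt(C1 + c^2)
 g(c) = sqrt(C1 + c^2)


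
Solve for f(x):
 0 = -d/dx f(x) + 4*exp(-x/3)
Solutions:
 f(x) = C1 - 12*exp(-x/3)


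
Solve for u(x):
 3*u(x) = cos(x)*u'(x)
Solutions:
 u(x) = C1*(sin(x) + 1)^(3/2)/(sin(x) - 1)^(3/2)


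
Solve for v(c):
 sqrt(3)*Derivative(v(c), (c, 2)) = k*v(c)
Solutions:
 v(c) = C1*exp(-3^(3/4)*c*sqrt(k)/3) + C2*exp(3^(3/4)*c*sqrt(k)/3)


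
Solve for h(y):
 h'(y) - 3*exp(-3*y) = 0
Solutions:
 h(y) = C1 - exp(-3*y)


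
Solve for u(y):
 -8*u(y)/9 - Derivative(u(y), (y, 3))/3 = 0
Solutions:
 u(y) = C3*exp(-2*3^(2/3)*y/3) + (C1*sin(3^(1/6)*y) + C2*cos(3^(1/6)*y))*exp(3^(2/3)*y/3)


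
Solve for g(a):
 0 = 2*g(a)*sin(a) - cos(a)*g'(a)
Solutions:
 g(a) = C1/cos(a)^2


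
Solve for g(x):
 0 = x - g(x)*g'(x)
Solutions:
 g(x) = -sqrt(C1 + x^2)
 g(x) = sqrt(C1 + x^2)


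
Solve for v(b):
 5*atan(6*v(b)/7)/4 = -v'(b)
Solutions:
 Integral(1/atan(6*_y/7), (_y, v(b))) = C1 - 5*b/4


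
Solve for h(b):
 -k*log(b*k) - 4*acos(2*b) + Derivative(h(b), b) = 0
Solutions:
 h(b) = C1 + b*k*(log(b*k) - 1) + 4*b*acos(2*b) - 2*sqrt(1 - 4*b^2)


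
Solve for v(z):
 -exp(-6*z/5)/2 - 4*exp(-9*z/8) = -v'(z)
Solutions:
 v(z) = C1 - 5*exp(-6*z/5)/12 - 32*exp(-9*z/8)/9


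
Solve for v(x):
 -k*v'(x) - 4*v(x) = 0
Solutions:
 v(x) = C1*exp(-4*x/k)


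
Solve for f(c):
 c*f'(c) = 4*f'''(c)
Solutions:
 f(c) = C1 + Integral(C2*airyai(2^(1/3)*c/2) + C3*airybi(2^(1/3)*c/2), c)


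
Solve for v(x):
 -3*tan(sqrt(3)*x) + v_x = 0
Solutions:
 v(x) = C1 - sqrt(3)*log(cos(sqrt(3)*x))


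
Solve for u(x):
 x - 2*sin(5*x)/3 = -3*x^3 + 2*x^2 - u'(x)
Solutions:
 u(x) = C1 - 3*x^4/4 + 2*x^3/3 - x^2/2 - 2*cos(5*x)/15


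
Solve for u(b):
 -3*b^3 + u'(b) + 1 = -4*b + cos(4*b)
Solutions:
 u(b) = C1 + 3*b^4/4 - 2*b^2 - b + sin(4*b)/4


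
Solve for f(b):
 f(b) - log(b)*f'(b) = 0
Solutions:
 f(b) = C1*exp(li(b))


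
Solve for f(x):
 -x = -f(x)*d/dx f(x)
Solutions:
 f(x) = -sqrt(C1 + x^2)
 f(x) = sqrt(C1 + x^2)


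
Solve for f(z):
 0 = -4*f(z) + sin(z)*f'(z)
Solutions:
 f(z) = C1*(cos(z)^2 - 2*cos(z) + 1)/(cos(z)^2 + 2*cos(z) + 1)


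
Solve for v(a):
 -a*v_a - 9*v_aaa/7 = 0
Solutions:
 v(a) = C1 + Integral(C2*airyai(-21^(1/3)*a/3) + C3*airybi(-21^(1/3)*a/3), a)


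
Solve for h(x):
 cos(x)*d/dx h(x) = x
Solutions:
 h(x) = C1 + Integral(x/cos(x), x)


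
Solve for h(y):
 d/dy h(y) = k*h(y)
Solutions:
 h(y) = C1*exp(k*y)


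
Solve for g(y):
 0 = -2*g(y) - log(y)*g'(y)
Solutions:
 g(y) = C1*exp(-2*li(y))


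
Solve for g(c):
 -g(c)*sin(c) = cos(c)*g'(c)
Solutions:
 g(c) = C1*cos(c)


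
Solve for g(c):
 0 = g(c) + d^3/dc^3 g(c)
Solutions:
 g(c) = C3*exp(-c) + (C1*sin(sqrt(3)*c/2) + C2*cos(sqrt(3)*c/2))*exp(c/2)


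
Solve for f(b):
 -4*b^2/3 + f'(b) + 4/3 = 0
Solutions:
 f(b) = C1 + 4*b^3/9 - 4*b/3


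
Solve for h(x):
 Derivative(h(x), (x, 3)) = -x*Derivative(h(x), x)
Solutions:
 h(x) = C1 + Integral(C2*airyai(-x) + C3*airybi(-x), x)


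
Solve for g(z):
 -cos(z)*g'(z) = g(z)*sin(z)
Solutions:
 g(z) = C1*cos(z)


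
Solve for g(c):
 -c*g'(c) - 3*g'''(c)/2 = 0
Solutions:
 g(c) = C1 + Integral(C2*airyai(-2^(1/3)*3^(2/3)*c/3) + C3*airybi(-2^(1/3)*3^(2/3)*c/3), c)


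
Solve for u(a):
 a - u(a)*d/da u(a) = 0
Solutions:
 u(a) = -sqrt(C1 + a^2)
 u(a) = sqrt(C1 + a^2)


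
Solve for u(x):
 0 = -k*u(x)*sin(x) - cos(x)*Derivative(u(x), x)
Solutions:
 u(x) = C1*exp(k*log(cos(x)))


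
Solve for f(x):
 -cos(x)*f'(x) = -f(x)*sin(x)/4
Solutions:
 f(x) = C1/cos(x)^(1/4)


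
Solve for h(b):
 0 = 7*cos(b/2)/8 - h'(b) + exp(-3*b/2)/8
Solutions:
 h(b) = C1 + 7*sin(b/2)/4 - exp(-3*b/2)/12


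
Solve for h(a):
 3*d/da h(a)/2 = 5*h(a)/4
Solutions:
 h(a) = C1*exp(5*a/6)


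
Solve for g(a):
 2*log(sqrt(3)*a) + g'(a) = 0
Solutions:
 g(a) = C1 - 2*a*log(a) - a*log(3) + 2*a


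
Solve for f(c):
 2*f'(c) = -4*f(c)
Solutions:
 f(c) = C1*exp(-2*c)


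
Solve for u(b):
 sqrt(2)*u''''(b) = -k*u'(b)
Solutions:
 u(b) = C1 + C2*exp(2^(5/6)*b*(-k)^(1/3)/2) + C3*exp(2^(5/6)*b*(-k)^(1/3)*(-1 + sqrt(3)*I)/4) + C4*exp(-2^(5/6)*b*(-k)^(1/3)*(1 + sqrt(3)*I)/4)


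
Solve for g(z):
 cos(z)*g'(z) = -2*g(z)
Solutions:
 g(z) = C1*(sin(z) - 1)/(sin(z) + 1)


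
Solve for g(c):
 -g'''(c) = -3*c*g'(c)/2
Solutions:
 g(c) = C1 + Integral(C2*airyai(2^(2/3)*3^(1/3)*c/2) + C3*airybi(2^(2/3)*3^(1/3)*c/2), c)


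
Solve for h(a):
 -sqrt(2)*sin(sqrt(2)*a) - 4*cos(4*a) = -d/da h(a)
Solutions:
 h(a) = C1 + sin(4*a) - cos(sqrt(2)*a)


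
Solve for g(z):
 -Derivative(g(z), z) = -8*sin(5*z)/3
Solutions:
 g(z) = C1 - 8*cos(5*z)/15


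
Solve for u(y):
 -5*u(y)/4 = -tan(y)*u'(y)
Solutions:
 u(y) = C1*sin(y)^(5/4)


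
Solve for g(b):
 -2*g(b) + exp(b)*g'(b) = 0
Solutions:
 g(b) = C1*exp(-2*exp(-b))


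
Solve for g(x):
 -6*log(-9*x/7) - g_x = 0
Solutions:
 g(x) = C1 - 6*x*log(-x) + 6*x*(-2*log(3) + 1 + log(7))


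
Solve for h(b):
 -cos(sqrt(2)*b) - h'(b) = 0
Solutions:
 h(b) = C1 - sqrt(2)*sin(sqrt(2)*b)/2


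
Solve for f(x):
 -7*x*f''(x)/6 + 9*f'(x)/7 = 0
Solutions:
 f(x) = C1 + C2*x^(103/49)


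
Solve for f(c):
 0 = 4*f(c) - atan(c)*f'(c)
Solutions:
 f(c) = C1*exp(4*Integral(1/atan(c), c))


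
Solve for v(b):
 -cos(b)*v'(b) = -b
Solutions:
 v(b) = C1 + Integral(b/cos(b), b)


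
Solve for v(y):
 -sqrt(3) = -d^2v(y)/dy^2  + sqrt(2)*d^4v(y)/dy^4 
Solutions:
 v(y) = C1 + C2*y + C3*exp(-2^(3/4)*y/2) + C4*exp(2^(3/4)*y/2) + sqrt(3)*y^2/2


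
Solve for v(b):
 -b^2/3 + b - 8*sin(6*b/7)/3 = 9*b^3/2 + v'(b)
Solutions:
 v(b) = C1 - 9*b^4/8 - b^3/9 + b^2/2 + 28*cos(6*b/7)/9


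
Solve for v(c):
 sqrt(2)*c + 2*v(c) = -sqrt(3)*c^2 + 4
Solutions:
 v(c) = -sqrt(3)*c^2/2 - sqrt(2)*c/2 + 2


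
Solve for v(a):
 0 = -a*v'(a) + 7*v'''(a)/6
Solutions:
 v(a) = C1 + Integral(C2*airyai(6^(1/3)*7^(2/3)*a/7) + C3*airybi(6^(1/3)*7^(2/3)*a/7), a)


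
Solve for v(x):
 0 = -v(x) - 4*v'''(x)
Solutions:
 v(x) = C3*exp(-2^(1/3)*x/2) + (C1*sin(2^(1/3)*sqrt(3)*x/4) + C2*cos(2^(1/3)*sqrt(3)*x/4))*exp(2^(1/3)*x/4)


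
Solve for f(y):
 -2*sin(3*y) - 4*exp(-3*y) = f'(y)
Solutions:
 f(y) = C1 + 2*cos(3*y)/3 + 4*exp(-3*y)/3


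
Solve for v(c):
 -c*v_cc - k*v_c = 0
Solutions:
 v(c) = C1 + c^(1 - re(k))*(C2*sin(log(c)*Abs(im(k))) + C3*cos(log(c)*im(k)))


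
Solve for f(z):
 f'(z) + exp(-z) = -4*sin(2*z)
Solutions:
 f(z) = C1 + 2*cos(2*z) + exp(-z)


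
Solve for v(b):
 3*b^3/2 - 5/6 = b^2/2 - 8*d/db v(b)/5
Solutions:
 v(b) = C1 - 15*b^4/64 + 5*b^3/48 + 25*b/48


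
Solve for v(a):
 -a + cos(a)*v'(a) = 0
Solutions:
 v(a) = C1 + Integral(a/cos(a), a)


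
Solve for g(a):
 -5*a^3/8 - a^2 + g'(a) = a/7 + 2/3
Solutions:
 g(a) = C1 + 5*a^4/32 + a^3/3 + a^2/14 + 2*a/3


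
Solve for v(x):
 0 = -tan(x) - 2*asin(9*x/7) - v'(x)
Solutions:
 v(x) = C1 - 2*x*asin(9*x/7) - 2*sqrt(49 - 81*x^2)/9 + log(cos(x))


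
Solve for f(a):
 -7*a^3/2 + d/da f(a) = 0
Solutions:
 f(a) = C1 + 7*a^4/8


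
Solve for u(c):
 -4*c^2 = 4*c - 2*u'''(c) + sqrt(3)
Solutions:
 u(c) = C1 + C2*c + C3*c^2 + c^5/30 + c^4/12 + sqrt(3)*c^3/12


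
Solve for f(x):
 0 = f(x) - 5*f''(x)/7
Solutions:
 f(x) = C1*exp(-sqrt(35)*x/5) + C2*exp(sqrt(35)*x/5)


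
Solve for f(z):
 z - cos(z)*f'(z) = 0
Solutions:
 f(z) = C1 + Integral(z/cos(z), z)


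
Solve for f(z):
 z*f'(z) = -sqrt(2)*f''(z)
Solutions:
 f(z) = C1 + C2*erf(2^(1/4)*z/2)


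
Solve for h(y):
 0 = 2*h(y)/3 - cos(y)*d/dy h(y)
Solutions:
 h(y) = C1*(sin(y) + 1)^(1/3)/(sin(y) - 1)^(1/3)


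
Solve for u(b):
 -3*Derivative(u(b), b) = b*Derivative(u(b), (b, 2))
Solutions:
 u(b) = C1 + C2/b^2


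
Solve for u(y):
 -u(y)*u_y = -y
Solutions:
 u(y) = -sqrt(C1 + y^2)
 u(y) = sqrt(C1 + y^2)


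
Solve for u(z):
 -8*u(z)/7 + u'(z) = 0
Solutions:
 u(z) = C1*exp(8*z/7)


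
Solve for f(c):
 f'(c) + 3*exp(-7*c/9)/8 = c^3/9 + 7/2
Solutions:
 f(c) = C1 + c^4/36 + 7*c/2 + 27*exp(-7*c/9)/56


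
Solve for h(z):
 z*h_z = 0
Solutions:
 h(z) = C1


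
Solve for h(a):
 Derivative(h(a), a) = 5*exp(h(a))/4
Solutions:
 h(a) = log(-1/(C1 + 5*a)) + 2*log(2)


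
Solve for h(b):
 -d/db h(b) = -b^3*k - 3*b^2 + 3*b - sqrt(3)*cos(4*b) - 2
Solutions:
 h(b) = C1 + b^4*k/4 + b^3 - 3*b^2/2 + 2*b + sqrt(3)*sin(4*b)/4
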